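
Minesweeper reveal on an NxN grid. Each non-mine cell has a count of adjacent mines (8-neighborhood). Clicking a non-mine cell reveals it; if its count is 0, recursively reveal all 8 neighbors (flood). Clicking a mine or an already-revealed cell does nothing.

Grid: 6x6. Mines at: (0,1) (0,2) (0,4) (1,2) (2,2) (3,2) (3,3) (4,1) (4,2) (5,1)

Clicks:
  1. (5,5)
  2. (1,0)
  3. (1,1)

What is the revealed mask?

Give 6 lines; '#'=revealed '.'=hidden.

Answer: ......
##..##
....##
....##
...###
...###

Derivation:
Click 1 (5,5) count=0: revealed 12 new [(1,4) (1,5) (2,4) (2,5) (3,4) (3,5) (4,3) (4,4) (4,5) (5,3) (5,4) (5,5)] -> total=12
Click 2 (1,0) count=1: revealed 1 new [(1,0)] -> total=13
Click 3 (1,1) count=4: revealed 1 new [(1,1)] -> total=14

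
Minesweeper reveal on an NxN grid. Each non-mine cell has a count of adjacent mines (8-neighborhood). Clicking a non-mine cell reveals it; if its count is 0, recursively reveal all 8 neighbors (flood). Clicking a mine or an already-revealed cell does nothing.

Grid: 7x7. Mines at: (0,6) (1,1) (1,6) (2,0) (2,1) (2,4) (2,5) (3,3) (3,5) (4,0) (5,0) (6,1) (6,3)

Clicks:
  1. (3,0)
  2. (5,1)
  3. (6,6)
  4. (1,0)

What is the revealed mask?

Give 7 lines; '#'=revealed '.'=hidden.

Answer: .......
#......
.......
#......
....###
.#..###
....###

Derivation:
Click 1 (3,0) count=3: revealed 1 new [(3,0)] -> total=1
Click 2 (5,1) count=3: revealed 1 new [(5,1)] -> total=2
Click 3 (6,6) count=0: revealed 9 new [(4,4) (4,5) (4,6) (5,4) (5,5) (5,6) (6,4) (6,5) (6,6)] -> total=11
Click 4 (1,0) count=3: revealed 1 new [(1,0)] -> total=12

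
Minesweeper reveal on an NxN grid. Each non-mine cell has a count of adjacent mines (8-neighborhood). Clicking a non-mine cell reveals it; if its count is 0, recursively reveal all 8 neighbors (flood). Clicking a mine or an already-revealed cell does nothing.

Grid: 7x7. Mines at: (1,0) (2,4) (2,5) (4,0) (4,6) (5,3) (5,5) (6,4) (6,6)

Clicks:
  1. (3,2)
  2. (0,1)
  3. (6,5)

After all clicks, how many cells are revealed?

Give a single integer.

Answer: 22

Derivation:
Click 1 (3,2) count=0: revealed 21 new [(0,1) (0,2) (0,3) (0,4) (0,5) (0,6) (1,1) (1,2) (1,3) (1,4) (1,5) (1,6) (2,1) (2,2) (2,3) (3,1) (3,2) (3,3) (4,1) (4,2) (4,3)] -> total=21
Click 2 (0,1) count=1: revealed 0 new [(none)] -> total=21
Click 3 (6,5) count=3: revealed 1 new [(6,5)] -> total=22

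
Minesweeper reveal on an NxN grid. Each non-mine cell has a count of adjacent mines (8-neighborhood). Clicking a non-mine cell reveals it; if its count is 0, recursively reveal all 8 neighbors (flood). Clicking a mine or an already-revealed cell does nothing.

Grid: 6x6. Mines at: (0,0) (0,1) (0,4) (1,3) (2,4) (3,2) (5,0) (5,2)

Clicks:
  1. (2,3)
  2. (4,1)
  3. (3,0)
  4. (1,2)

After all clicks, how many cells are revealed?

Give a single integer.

Answer: 10

Derivation:
Click 1 (2,3) count=3: revealed 1 new [(2,3)] -> total=1
Click 2 (4,1) count=3: revealed 1 new [(4,1)] -> total=2
Click 3 (3,0) count=0: revealed 7 new [(1,0) (1,1) (2,0) (2,1) (3,0) (3,1) (4,0)] -> total=9
Click 4 (1,2) count=2: revealed 1 new [(1,2)] -> total=10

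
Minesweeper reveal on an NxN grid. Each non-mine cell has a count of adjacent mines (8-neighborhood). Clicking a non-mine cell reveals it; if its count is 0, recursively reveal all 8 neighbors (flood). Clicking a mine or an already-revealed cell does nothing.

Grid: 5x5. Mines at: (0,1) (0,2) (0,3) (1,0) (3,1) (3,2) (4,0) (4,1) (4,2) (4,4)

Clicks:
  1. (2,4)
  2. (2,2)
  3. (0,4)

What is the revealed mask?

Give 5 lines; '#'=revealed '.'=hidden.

Answer: ....#
...##
..###
...##
.....

Derivation:
Click 1 (2,4) count=0: revealed 6 new [(1,3) (1,4) (2,3) (2,4) (3,3) (3,4)] -> total=6
Click 2 (2,2) count=2: revealed 1 new [(2,2)] -> total=7
Click 3 (0,4) count=1: revealed 1 new [(0,4)] -> total=8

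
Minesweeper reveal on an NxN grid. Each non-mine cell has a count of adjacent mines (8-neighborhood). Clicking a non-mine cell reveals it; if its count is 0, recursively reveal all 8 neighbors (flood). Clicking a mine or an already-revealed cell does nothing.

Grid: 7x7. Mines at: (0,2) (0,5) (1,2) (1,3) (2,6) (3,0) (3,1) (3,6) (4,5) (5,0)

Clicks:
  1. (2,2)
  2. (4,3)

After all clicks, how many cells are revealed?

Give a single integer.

Click 1 (2,2) count=3: revealed 1 new [(2,2)] -> total=1
Click 2 (4,3) count=0: revealed 21 new [(2,3) (2,4) (3,2) (3,3) (3,4) (4,1) (4,2) (4,3) (4,4) (5,1) (5,2) (5,3) (5,4) (5,5) (5,6) (6,1) (6,2) (6,3) (6,4) (6,5) (6,6)] -> total=22

Answer: 22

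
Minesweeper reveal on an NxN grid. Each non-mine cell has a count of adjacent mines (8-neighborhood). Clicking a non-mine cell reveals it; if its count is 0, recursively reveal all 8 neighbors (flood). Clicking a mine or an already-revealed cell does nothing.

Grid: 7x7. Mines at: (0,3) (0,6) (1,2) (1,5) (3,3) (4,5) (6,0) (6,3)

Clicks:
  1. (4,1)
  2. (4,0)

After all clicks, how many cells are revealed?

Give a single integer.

Click 1 (4,1) count=0: revealed 16 new [(0,0) (0,1) (1,0) (1,1) (2,0) (2,1) (2,2) (3,0) (3,1) (3,2) (4,0) (4,1) (4,2) (5,0) (5,1) (5,2)] -> total=16
Click 2 (4,0) count=0: revealed 0 new [(none)] -> total=16

Answer: 16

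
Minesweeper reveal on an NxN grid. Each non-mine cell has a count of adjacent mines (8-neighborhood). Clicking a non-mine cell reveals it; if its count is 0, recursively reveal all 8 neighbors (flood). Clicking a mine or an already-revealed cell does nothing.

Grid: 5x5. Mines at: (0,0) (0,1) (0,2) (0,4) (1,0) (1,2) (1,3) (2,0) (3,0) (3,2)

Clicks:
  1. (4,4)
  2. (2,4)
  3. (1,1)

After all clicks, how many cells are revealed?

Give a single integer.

Answer: 7

Derivation:
Click 1 (4,4) count=0: revealed 6 new [(2,3) (2,4) (3,3) (3,4) (4,3) (4,4)] -> total=6
Click 2 (2,4) count=1: revealed 0 new [(none)] -> total=6
Click 3 (1,1) count=6: revealed 1 new [(1,1)] -> total=7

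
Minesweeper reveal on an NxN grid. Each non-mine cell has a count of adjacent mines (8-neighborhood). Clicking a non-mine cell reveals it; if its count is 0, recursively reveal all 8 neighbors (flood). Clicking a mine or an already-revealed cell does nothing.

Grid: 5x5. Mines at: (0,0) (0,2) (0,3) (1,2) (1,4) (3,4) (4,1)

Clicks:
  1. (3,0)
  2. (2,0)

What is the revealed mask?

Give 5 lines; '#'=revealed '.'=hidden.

Click 1 (3,0) count=1: revealed 1 new [(3,0)] -> total=1
Click 2 (2,0) count=0: revealed 5 new [(1,0) (1,1) (2,0) (2,1) (3,1)] -> total=6

Answer: .....
##...
##...
##...
.....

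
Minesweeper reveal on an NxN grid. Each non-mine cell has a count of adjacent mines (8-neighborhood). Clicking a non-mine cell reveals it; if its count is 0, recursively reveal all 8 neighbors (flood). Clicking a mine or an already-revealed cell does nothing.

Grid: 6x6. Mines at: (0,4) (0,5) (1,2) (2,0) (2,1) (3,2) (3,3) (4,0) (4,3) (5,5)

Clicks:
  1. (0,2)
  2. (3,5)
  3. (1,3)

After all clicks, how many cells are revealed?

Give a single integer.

Click 1 (0,2) count=1: revealed 1 new [(0,2)] -> total=1
Click 2 (3,5) count=0: revealed 8 new [(1,4) (1,5) (2,4) (2,5) (3,4) (3,5) (4,4) (4,5)] -> total=9
Click 3 (1,3) count=2: revealed 1 new [(1,3)] -> total=10

Answer: 10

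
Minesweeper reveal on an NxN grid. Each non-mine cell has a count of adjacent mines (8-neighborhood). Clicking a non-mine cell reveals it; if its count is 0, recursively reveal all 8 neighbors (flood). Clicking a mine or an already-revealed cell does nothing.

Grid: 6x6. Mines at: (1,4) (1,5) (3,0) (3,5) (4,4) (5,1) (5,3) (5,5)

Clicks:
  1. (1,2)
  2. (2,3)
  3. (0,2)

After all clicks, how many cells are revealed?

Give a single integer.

Answer: 18

Derivation:
Click 1 (1,2) count=0: revealed 18 new [(0,0) (0,1) (0,2) (0,3) (1,0) (1,1) (1,2) (1,3) (2,0) (2,1) (2,2) (2,3) (3,1) (3,2) (3,3) (4,1) (4,2) (4,3)] -> total=18
Click 2 (2,3) count=1: revealed 0 new [(none)] -> total=18
Click 3 (0,2) count=0: revealed 0 new [(none)] -> total=18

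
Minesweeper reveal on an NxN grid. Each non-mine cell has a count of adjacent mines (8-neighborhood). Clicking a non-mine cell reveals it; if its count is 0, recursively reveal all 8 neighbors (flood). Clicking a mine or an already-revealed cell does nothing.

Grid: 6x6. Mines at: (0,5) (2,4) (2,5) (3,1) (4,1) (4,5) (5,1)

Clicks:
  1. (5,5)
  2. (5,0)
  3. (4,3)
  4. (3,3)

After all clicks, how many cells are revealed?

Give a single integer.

Answer: 11

Derivation:
Click 1 (5,5) count=1: revealed 1 new [(5,5)] -> total=1
Click 2 (5,0) count=2: revealed 1 new [(5,0)] -> total=2
Click 3 (4,3) count=0: revealed 9 new [(3,2) (3,3) (3,4) (4,2) (4,3) (4,4) (5,2) (5,3) (5,4)] -> total=11
Click 4 (3,3) count=1: revealed 0 new [(none)] -> total=11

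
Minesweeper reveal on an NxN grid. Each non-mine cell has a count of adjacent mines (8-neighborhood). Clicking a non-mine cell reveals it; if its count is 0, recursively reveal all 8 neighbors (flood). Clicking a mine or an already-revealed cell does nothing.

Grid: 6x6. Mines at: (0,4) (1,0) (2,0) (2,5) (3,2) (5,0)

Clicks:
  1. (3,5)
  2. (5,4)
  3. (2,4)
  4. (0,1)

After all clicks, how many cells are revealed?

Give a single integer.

Answer: 15

Derivation:
Click 1 (3,5) count=1: revealed 1 new [(3,5)] -> total=1
Click 2 (5,4) count=0: revealed 12 new [(3,3) (3,4) (4,1) (4,2) (4,3) (4,4) (4,5) (5,1) (5,2) (5,3) (5,4) (5,5)] -> total=13
Click 3 (2,4) count=1: revealed 1 new [(2,4)] -> total=14
Click 4 (0,1) count=1: revealed 1 new [(0,1)] -> total=15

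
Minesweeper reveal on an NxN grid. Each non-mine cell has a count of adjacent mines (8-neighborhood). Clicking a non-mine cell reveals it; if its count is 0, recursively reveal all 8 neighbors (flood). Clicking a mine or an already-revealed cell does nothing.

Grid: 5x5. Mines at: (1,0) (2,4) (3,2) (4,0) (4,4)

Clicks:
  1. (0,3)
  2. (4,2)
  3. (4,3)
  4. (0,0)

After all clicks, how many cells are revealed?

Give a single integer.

Click 1 (0,3) count=0: revealed 11 new [(0,1) (0,2) (0,3) (0,4) (1,1) (1,2) (1,3) (1,4) (2,1) (2,2) (2,3)] -> total=11
Click 2 (4,2) count=1: revealed 1 new [(4,2)] -> total=12
Click 3 (4,3) count=2: revealed 1 new [(4,3)] -> total=13
Click 4 (0,0) count=1: revealed 1 new [(0,0)] -> total=14

Answer: 14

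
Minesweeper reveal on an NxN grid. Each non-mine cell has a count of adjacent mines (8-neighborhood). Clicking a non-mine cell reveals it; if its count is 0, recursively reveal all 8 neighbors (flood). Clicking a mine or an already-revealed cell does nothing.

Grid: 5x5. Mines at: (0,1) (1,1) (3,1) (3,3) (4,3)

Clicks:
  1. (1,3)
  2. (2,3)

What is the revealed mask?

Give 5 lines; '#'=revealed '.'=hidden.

Click 1 (1,3) count=0: revealed 9 new [(0,2) (0,3) (0,4) (1,2) (1,3) (1,4) (2,2) (2,3) (2,4)] -> total=9
Click 2 (2,3) count=1: revealed 0 new [(none)] -> total=9

Answer: ..###
..###
..###
.....
.....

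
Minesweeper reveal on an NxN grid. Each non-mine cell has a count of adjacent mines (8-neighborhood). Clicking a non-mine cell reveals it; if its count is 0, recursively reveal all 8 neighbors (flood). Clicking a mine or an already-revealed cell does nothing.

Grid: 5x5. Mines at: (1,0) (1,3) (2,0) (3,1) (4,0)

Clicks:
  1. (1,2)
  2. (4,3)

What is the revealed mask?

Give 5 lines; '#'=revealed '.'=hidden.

Answer: .....
..#..
..###
..###
..###

Derivation:
Click 1 (1,2) count=1: revealed 1 new [(1,2)] -> total=1
Click 2 (4,3) count=0: revealed 9 new [(2,2) (2,3) (2,4) (3,2) (3,3) (3,4) (4,2) (4,3) (4,4)] -> total=10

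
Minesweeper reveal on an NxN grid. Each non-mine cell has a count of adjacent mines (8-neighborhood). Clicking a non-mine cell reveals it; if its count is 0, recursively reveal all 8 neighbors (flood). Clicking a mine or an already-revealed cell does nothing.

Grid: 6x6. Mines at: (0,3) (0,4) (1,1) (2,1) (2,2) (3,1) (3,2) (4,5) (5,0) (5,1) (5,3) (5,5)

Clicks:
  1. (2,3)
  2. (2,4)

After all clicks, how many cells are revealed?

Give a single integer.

Answer: 9

Derivation:
Click 1 (2,3) count=2: revealed 1 new [(2,3)] -> total=1
Click 2 (2,4) count=0: revealed 8 new [(1,3) (1,4) (1,5) (2,4) (2,5) (3,3) (3,4) (3,5)] -> total=9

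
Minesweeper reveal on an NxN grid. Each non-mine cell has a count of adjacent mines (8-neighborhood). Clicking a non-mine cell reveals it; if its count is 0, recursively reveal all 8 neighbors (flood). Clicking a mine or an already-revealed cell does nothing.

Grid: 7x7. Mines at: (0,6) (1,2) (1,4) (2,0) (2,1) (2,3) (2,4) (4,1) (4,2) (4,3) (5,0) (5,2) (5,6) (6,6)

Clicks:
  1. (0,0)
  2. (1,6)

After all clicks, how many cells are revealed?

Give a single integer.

Answer: 5

Derivation:
Click 1 (0,0) count=0: revealed 4 new [(0,0) (0,1) (1,0) (1,1)] -> total=4
Click 2 (1,6) count=1: revealed 1 new [(1,6)] -> total=5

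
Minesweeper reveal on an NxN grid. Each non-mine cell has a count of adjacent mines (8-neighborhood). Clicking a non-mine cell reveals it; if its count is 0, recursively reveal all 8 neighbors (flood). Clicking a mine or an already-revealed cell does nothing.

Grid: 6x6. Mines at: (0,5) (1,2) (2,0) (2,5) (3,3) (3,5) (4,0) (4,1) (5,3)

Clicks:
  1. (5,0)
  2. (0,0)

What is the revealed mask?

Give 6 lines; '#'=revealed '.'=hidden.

Click 1 (5,0) count=2: revealed 1 new [(5,0)] -> total=1
Click 2 (0,0) count=0: revealed 4 new [(0,0) (0,1) (1,0) (1,1)] -> total=5

Answer: ##....
##....
......
......
......
#.....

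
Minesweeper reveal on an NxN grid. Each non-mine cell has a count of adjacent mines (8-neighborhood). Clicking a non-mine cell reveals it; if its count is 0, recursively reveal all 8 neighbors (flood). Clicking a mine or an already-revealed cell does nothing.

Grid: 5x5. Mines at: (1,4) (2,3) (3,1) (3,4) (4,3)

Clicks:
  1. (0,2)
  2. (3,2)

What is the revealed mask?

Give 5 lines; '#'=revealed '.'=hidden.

Answer: ####.
####.
###..
..#..
.....

Derivation:
Click 1 (0,2) count=0: revealed 11 new [(0,0) (0,1) (0,2) (0,3) (1,0) (1,1) (1,2) (1,3) (2,0) (2,1) (2,2)] -> total=11
Click 2 (3,2) count=3: revealed 1 new [(3,2)] -> total=12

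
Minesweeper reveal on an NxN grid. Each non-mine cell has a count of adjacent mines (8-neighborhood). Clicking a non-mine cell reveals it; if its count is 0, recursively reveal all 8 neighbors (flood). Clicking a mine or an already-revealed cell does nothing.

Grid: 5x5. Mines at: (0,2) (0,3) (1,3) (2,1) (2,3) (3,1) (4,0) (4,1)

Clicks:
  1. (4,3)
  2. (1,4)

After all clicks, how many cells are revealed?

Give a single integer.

Answer: 7

Derivation:
Click 1 (4,3) count=0: revealed 6 new [(3,2) (3,3) (3,4) (4,2) (4,3) (4,4)] -> total=6
Click 2 (1,4) count=3: revealed 1 new [(1,4)] -> total=7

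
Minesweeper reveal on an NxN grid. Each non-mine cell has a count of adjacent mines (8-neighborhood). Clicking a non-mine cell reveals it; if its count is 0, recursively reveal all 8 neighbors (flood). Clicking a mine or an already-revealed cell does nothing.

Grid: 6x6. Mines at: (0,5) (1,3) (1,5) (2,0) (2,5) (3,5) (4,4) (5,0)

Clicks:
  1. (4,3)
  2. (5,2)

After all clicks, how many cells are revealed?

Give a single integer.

Answer: 12

Derivation:
Click 1 (4,3) count=1: revealed 1 new [(4,3)] -> total=1
Click 2 (5,2) count=0: revealed 11 new [(2,1) (2,2) (2,3) (3,1) (3,2) (3,3) (4,1) (4,2) (5,1) (5,2) (5,3)] -> total=12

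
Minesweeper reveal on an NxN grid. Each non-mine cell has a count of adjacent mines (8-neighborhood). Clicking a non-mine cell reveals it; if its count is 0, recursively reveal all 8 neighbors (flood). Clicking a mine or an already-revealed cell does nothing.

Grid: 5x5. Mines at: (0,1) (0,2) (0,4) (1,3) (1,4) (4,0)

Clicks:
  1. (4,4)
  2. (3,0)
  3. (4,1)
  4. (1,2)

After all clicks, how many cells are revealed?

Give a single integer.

Click 1 (4,4) count=0: revealed 17 new [(1,0) (1,1) (1,2) (2,0) (2,1) (2,2) (2,3) (2,4) (3,0) (3,1) (3,2) (3,3) (3,4) (4,1) (4,2) (4,3) (4,4)] -> total=17
Click 2 (3,0) count=1: revealed 0 new [(none)] -> total=17
Click 3 (4,1) count=1: revealed 0 new [(none)] -> total=17
Click 4 (1,2) count=3: revealed 0 new [(none)] -> total=17

Answer: 17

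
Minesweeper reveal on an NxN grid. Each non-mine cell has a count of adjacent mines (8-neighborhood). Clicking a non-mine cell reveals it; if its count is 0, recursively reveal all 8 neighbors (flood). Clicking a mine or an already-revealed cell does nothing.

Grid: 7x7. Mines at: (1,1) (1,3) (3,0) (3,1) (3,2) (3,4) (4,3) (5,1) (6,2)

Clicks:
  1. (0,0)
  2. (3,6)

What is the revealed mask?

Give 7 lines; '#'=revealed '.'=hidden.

Click 1 (0,0) count=1: revealed 1 new [(0,0)] -> total=1
Click 2 (3,6) count=0: revealed 22 new [(0,4) (0,5) (0,6) (1,4) (1,5) (1,6) (2,4) (2,5) (2,6) (3,5) (3,6) (4,4) (4,5) (4,6) (5,3) (5,4) (5,5) (5,6) (6,3) (6,4) (6,5) (6,6)] -> total=23

Answer: #...###
....###
....###
.....##
....###
...####
...####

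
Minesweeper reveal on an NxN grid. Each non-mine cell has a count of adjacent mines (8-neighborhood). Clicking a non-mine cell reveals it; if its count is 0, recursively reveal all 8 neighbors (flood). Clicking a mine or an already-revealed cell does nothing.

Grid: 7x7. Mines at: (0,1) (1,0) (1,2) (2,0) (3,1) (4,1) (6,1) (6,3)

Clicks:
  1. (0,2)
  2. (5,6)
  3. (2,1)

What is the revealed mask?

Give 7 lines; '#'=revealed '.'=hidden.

Click 1 (0,2) count=2: revealed 1 new [(0,2)] -> total=1
Click 2 (5,6) count=0: revealed 31 new [(0,3) (0,4) (0,5) (0,6) (1,3) (1,4) (1,5) (1,6) (2,2) (2,3) (2,4) (2,5) (2,6) (3,2) (3,3) (3,4) (3,5) (3,6) (4,2) (4,3) (4,4) (4,5) (4,6) (5,2) (5,3) (5,4) (5,5) (5,6) (6,4) (6,5) (6,6)] -> total=32
Click 3 (2,1) count=4: revealed 1 new [(2,1)] -> total=33

Answer: ..#####
...####
.######
..#####
..#####
..#####
....###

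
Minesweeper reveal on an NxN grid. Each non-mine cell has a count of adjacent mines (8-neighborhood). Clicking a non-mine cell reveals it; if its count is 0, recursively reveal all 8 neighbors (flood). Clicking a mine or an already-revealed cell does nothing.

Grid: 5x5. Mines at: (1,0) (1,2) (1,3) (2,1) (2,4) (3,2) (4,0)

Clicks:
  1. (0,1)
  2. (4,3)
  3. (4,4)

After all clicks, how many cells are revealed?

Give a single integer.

Answer: 5

Derivation:
Click 1 (0,1) count=2: revealed 1 new [(0,1)] -> total=1
Click 2 (4,3) count=1: revealed 1 new [(4,3)] -> total=2
Click 3 (4,4) count=0: revealed 3 new [(3,3) (3,4) (4,4)] -> total=5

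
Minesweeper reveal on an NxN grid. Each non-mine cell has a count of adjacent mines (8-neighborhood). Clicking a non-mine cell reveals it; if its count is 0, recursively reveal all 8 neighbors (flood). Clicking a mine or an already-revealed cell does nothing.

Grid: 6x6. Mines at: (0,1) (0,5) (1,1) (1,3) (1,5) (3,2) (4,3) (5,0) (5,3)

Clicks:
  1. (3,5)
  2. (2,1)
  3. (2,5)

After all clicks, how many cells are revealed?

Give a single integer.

Click 1 (3,5) count=0: revealed 8 new [(2,4) (2,5) (3,4) (3,5) (4,4) (4,5) (5,4) (5,5)] -> total=8
Click 2 (2,1) count=2: revealed 1 new [(2,1)] -> total=9
Click 3 (2,5) count=1: revealed 0 new [(none)] -> total=9

Answer: 9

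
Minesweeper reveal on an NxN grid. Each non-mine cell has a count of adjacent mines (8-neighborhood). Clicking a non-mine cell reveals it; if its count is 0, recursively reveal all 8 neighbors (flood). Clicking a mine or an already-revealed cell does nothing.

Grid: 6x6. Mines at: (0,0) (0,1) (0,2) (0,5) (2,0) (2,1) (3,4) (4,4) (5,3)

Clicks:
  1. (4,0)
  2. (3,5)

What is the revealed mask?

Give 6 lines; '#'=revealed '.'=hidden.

Answer: ......
......
......
###..#
###...
###...

Derivation:
Click 1 (4,0) count=0: revealed 9 new [(3,0) (3,1) (3,2) (4,0) (4,1) (4,2) (5,0) (5,1) (5,2)] -> total=9
Click 2 (3,5) count=2: revealed 1 new [(3,5)] -> total=10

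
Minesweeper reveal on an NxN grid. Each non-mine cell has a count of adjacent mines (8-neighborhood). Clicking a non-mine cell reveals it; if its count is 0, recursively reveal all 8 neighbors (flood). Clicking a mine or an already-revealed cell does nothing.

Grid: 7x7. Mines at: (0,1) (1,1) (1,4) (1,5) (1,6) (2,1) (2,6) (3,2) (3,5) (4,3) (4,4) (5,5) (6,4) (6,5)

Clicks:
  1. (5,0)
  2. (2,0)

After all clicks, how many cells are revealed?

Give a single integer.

Click 1 (5,0) count=0: revealed 13 new [(3,0) (3,1) (4,0) (4,1) (4,2) (5,0) (5,1) (5,2) (5,3) (6,0) (6,1) (6,2) (6,3)] -> total=13
Click 2 (2,0) count=2: revealed 1 new [(2,0)] -> total=14

Answer: 14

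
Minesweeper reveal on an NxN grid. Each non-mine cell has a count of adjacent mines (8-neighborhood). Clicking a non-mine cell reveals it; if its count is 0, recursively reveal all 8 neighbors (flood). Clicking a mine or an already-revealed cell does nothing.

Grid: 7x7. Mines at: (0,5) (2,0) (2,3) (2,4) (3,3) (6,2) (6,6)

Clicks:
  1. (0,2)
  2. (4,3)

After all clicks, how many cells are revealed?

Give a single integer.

Answer: 11

Derivation:
Click 1 (0,2) count=0: revealed 10 new [(0,0) (0,1) (0,2) (0,3) (0,4) (1,0) (1,1) (1,2) (1,3) (1,4)] -> total=10
Click 2 (4,3) count=1: revealed 1 new [(4,3)] -> total=11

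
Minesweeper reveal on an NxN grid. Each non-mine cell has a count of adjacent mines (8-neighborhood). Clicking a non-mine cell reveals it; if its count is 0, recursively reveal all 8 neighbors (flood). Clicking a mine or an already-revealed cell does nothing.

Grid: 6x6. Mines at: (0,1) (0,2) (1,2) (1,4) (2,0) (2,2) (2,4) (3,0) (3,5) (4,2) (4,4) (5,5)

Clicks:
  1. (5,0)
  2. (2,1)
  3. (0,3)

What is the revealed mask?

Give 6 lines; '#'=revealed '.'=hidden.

Answer: ...#..
......
.#....
......
##....
##....

Derivation:
Click 1 (5,0) count=0: revealed 4 new [(4,0) (4,1) (5,0) (5,1)] -> total=4
Click 2 (2,1) count=4: revealed 1 new [(2,1)] -> total=5
Click 3 (0,3) count=3: revealed 1 new [(0,3)] -> total=6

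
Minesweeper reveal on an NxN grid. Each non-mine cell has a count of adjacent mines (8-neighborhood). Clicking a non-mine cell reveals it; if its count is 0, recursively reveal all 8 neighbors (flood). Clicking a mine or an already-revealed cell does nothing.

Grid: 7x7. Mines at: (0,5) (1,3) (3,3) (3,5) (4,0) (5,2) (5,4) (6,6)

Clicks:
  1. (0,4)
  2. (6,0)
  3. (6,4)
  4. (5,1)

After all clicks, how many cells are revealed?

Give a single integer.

Click 1 (0,4) count=2: revealed 1 new [(0,4)] -> total=1
Click 2 (6,0) count=0: revealed 4 new [(5,0) (5,1) (6,0) (6,1)] -> total=5
Click 3 (6,4) count=1: revealed 1 new [(6,4)] -> total=6
Click 4 (5,1) count=2: revealed 0 new [(none)] -> total=6

Answer: 6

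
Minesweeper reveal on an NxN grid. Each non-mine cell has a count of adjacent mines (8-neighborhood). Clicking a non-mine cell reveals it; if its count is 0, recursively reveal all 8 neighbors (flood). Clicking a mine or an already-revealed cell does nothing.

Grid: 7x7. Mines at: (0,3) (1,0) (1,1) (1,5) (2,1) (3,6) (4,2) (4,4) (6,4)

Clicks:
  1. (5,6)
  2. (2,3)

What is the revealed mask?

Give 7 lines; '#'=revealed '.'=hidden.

Answer: .......
..###..
..###..
..###..
.....##
.....##
.....##

Derivation:
Click 1 (5,6) count=0: revealed 6 new [(4,5) (4,6) (5,5) (5,6) (6,5) (6,6)] -> total=6
Click 2 (2,3) count=0: revealed 9 new [(1,2) (1,3) (1,4) (2,2) (2,3) (2,4) (3,2) (3,3) (3,4)] -> total=15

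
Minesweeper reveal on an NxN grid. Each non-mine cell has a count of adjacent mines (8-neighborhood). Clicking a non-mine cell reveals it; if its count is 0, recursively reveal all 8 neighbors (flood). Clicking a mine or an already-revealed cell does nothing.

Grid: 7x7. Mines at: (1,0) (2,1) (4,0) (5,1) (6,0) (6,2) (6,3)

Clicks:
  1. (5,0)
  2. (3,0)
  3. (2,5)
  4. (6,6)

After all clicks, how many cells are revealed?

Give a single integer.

Click 1 (5,0) count=3: revealed 1 new [(5,0)] -> total=1
Click 2 (3,0) count=2: revealed 1 new [(3,0)] -> total=2
Click 3 (2,5) count=0: revealed 35 new [(0,1) (0,2) (0,3) (0,4) (0,5) (0,6) (1,1) (1,2) (1,3) (1,4) (1,5) (1,6) (2,2) (2,3) (2,4) (2,5) (2,6) (3,2) (3,3) (3,4) (3,5) (3,6) (4,2) (4,3) (4,4) (4,5) (4,6) (5,2) (5,3) (5,4) (5,5) (5,6) (6,4) (6,5) (6,6)] -> total=37
Click 4 (6,6) count=0: revealed 0 new [(none)] -> total=37

Answer: 37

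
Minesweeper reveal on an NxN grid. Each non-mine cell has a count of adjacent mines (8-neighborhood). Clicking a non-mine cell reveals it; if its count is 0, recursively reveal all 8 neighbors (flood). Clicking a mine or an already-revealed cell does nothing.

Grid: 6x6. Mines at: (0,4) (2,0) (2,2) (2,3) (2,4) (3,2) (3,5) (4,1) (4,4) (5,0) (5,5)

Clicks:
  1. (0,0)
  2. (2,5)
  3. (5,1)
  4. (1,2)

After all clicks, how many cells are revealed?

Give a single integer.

Click 1 (0,0) count=0: revealed 8 new [(0,0) (0,1) (0,2) (0,3) (1,0) (1,1) (1,2) (1,3)] -> total=8
Click 2 (2,5) count=2: revealed 1 new [(2,5)] -> total=9
Click 3 (5,1) count=2: revealed 1 new [(5,1)] -> total=10
Click 4 (1,2) count=2: revealed 0 new [(none)] -> total=10

Answer: 10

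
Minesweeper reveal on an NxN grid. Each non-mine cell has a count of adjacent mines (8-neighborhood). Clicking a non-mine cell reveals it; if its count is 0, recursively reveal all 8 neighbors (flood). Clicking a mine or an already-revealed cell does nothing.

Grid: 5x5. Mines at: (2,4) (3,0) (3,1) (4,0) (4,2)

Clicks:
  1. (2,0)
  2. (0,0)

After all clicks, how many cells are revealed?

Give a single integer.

Click 1 (2,0) count=2: revealed 1 new [(2,0)] -> total=1
Click 2 (0,0) count=0: revealed 13 new [(0,0) (0,1) (0,2) (0,3) (0,4) (1,0) (1,1) (1,2) (1,3) (1,4) (2,1) (2,2) (2,3)] -> total=14

Answer: 14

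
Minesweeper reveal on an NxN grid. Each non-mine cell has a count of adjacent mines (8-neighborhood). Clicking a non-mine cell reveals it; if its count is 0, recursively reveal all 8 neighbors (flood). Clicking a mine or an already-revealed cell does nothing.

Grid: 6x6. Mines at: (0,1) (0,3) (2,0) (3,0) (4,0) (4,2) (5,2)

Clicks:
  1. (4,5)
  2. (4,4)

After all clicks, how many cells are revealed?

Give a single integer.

Answer: 23

Derivation:
Click 1 (4,5) count=0: revealed 23 new [(0,4) (0,5) (1,1) (1,2) (1,3) (1,4) (1,5) (2,1) (2,2) (2,3) (2,4) (2,5) (3,1) (3,2) (3,3) (3,4) (3,5) (4,3) (4,4) (4,5) (5,3) (5,4) (5,5)] -> total=23
Click 2 (4,4) count=0: revealed 0 new [(none)] -> total=23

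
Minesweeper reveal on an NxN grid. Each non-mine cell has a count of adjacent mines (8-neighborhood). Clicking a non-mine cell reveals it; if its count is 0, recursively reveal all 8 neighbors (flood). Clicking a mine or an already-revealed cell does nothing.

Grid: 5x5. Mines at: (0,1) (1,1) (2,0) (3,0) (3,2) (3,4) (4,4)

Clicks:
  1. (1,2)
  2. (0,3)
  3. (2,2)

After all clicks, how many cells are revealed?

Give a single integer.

Answer: 9

Derivation:
Click 1 (1,2) count=2: revealed 1 new [(1,2)] -> total=1
Click 2 (0,3) count=0: revealed 8 new [(0,2) (0,3) (0,4) (1,3) (1,4) (2,2) (2,3) (2,4)] -> total=9
Click 3 (2,2) count=2: revealed 0 new [(none)] -> total=9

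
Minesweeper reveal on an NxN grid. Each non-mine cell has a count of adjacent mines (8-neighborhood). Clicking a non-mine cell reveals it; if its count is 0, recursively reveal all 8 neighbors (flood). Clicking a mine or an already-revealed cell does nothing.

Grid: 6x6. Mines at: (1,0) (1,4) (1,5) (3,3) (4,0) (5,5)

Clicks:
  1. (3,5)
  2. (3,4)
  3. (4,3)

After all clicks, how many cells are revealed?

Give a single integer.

Click 1 (3,5) count=0: revealed 6 new [(2,4) (2,5) (3,4) (3,5) (4,4) (4,5)] -> total=6
Click 2 (3,4) count=1: revealed 0 new [(none)] -> total=6
Click 3 (4,3) count=1: revealed 1 new [(4,3)] -> total=7

Answer: 7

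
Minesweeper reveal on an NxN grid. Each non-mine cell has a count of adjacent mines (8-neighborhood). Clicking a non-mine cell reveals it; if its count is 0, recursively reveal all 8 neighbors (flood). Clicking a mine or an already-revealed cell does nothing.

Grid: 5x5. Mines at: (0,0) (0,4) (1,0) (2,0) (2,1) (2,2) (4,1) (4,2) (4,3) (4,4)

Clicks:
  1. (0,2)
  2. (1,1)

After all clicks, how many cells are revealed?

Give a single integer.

Answer: 6

Derivation:
Click 1 (0,2) count=0: revealed 6 new [(0,1) (0,2) (0,3) (1,1) (1,2) (1,3)] -> total=6
Click 2 (1,1) count=5: revealed 0 new [(none)] -> total=6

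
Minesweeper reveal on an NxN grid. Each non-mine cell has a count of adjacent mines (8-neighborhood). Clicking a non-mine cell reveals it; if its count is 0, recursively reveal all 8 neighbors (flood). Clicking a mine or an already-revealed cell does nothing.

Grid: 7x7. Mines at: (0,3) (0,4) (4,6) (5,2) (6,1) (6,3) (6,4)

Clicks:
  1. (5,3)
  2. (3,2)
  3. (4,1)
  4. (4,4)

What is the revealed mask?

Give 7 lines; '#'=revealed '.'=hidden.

Answer: ###..##
#######
#######
#######
######.
##.###.
.......

Derivation:
Click 1 (5,3) count=3: revealed 1 new [(5,3)] -> total=1
Click 2 (3,2) count=0: revealed 36 new [(0,0) (0,1) (0,2) (0,5) (0,6) (1,0) (1,1) (1,2) (1,3) (1,4) (1,5) (1,6) (2,0) (2,1) (2,2) (2,3) (2,4) (2,5) (2,6) (3,0) (3,1) (3,2) (3,3) (3,4) (3,5) (3,6) (4,0) (4,1) (4,2) (4,3) (4,4) (4,5) (5,0) (5,1) (5,4) (5,5)] -> total=37
Click 3 (4,1) count=1: revealed 0 new [(none)] -> total=37
Click 4 (4,4) count=0: revealed 0 new [(none)] -> total=37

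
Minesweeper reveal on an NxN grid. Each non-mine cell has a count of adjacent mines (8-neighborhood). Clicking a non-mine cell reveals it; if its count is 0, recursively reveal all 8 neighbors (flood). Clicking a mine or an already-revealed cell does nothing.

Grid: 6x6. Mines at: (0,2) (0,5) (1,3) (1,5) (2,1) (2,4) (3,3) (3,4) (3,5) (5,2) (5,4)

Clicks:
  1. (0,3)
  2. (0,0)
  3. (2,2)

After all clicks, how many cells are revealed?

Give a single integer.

Answer: 6

Derivation:
Click 1 (0,3) count=2: revealed 1 new [(0,3)] -> total=1
Click 2 (0,0) count=0: revealed 4 new [(0,0) (0,1) (1,0) (1,1)] -> total=5
Click 3 (2,2) count=3: revealed 1 new [(2,2)] -> total=6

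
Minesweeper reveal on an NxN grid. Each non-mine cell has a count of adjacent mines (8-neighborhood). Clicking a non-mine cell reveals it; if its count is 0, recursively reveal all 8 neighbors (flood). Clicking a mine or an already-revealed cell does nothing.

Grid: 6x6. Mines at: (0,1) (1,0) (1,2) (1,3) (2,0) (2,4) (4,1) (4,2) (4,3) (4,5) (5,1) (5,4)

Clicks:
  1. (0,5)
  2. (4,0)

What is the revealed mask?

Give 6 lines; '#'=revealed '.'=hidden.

Click 1 (0,5) count=0: revealed 4 new [(0,4) (0,5) (1,4) (1,5)] -> total=4
Click 2 (4,0) count=2: revealed 1 new [(4,0)] -> total=5

Answer: ....##
....##
......
......
#.....
......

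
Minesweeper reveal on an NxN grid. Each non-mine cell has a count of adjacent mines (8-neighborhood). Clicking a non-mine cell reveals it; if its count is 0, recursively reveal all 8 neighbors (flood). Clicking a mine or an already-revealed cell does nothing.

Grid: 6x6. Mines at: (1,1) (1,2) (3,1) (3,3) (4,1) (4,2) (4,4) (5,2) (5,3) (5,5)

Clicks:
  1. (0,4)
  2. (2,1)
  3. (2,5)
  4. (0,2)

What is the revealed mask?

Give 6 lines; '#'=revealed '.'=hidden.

Click 1 (0,4) count=0: revealed 11 new [(0,3) (0,4) (0,5) (1,3) (1,4) (1,5) (2,3) (2,4) (2,5) (3,4) (3,5)] -> total=11
Click 2 (2,1) count=3: revealed 1 new [(2,1)] -> total=12
Click 3 (2,5) count=0: revealed 0 new [(none)] -> total=12
Click 4 (0,2) count=2: revealed 1 new [(0,2)] -> total=13

Answer: ..####
...###
.#.###
....##
......
......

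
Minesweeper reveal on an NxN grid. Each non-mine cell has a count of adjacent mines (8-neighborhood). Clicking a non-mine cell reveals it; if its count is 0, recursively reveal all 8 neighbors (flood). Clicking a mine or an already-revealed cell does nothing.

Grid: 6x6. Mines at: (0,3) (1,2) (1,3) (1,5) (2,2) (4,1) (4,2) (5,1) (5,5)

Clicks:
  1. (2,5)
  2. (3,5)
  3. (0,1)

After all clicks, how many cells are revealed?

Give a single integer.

Answer: 10

Derivation:
Click 1 (2,5) count=1: revealed 1 new [(2,5)] -> total=1
Click 2 (3,5) count=0: revealed 8 new [(2,3) (2,4) (3,3) (3,4) (3,5) (4,3) (4,4) (4,5)] -> total=9
Click 3 (0,1) count=1: revealed 1 new [(0,1)] -> total=10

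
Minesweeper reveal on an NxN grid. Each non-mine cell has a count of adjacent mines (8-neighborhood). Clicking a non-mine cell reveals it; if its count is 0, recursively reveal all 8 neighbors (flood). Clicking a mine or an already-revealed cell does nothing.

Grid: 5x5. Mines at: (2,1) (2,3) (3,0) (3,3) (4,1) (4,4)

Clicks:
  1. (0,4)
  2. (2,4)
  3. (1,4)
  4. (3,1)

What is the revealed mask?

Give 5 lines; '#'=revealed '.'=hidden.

Click 1 (0,4) count=0: revealed 10 new [(0,0) (0,1) (0,2) (0,3) (0,4) (1,0) (1,1) (1,2) (1,3) (1,4)] -> total=10
Click 2 (2,4) count=2: revealed 1 new [(2,4)] -> total=11
Click 3 (1,4) count=1: revealed 0 new [(none)] -> total=11
Click 4 (3,1) count=3: revealed 1 new [(3,1)] -> total=12

Answer: #####
#####
....#
.#...
.....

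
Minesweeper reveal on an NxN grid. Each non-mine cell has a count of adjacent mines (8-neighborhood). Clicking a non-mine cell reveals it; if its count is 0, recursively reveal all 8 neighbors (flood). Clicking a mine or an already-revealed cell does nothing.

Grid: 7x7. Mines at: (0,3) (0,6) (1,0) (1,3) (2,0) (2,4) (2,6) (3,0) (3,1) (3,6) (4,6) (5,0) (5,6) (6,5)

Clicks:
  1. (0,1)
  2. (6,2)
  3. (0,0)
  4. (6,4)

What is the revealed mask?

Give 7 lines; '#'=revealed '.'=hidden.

Answer: ##.....
.......
.......
..####.
.#####.
.#####.
.####..

Derivation:
Click 1 (0,1) count=1: revealed 1 new [(0,1)] -> total=1
Click 2 (6,2) count=0: revealed 18 new [(3,2) (3,3) (3,4) (3,5) (4,1) (4,2) (4,3) (4,4) (4,5) (5,1) (5,2) (5,3) (5,4) (5,5) (6,1) (6,2) (6,3) (6,4)] -> total=19
Click 3 (0,0) count=1: revealed 1 new [(0,0)] -> total=20
Click 4 (6,4) count=1: revealed 0 new [(none)] -> total=20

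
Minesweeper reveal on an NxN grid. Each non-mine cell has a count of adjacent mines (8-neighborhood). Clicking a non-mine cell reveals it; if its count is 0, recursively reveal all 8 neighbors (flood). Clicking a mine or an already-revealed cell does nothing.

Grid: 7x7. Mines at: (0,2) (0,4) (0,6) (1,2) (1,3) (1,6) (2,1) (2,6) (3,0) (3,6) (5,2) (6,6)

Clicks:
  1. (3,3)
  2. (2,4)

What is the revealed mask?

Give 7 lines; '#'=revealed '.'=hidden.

Click 1 (3,3) count=0: revealed 18 new [(2,2) (2,3) (2,4) (2,5) (3,2) (3,3) (3,4) (3,5) (4,2) (4,3) (4,4) (4,5) (5,3) (5,4) (5,5) (6,3) (6,4) (6,5)] -> total=18
Click 2 (2,4) count=1: revealed 0 new [(none)] -> total=18

Answer: .......
.......
..####.
..####.
..####.
...###.
...###.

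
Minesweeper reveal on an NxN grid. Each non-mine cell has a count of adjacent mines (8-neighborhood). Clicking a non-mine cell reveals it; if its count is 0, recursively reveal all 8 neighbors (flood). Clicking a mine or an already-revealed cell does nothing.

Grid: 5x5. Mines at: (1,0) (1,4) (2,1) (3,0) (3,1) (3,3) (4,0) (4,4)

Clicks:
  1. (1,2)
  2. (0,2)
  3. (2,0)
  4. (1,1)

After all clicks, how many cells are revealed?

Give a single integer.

Click 1 (1,2) count=1: revealed 1 new [(1,2)] -> total=1
Click 2 (0,2) count=0: revealed 5 new [(0,1) (0,2) (0,3) (1,1) (1,3)] -> total=6
Click 3 (2,0) count=4: revealed 1 new [(2,0)] -> total=7
Click 4 (1,1) count=2: revealed 0 new [(none)] -> total=7

Answer: 7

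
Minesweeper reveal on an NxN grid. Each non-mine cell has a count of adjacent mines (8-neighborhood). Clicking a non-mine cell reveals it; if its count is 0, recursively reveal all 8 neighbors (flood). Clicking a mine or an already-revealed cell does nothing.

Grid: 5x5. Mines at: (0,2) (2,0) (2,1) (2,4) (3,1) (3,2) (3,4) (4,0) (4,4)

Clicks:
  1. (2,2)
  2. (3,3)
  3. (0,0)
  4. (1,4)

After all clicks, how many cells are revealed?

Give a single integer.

Answer: 7

Derivation:
Click 1 (2,2) count=3: revealed 1 new [(2,2)] -> total=1
Click 2 (3,3) count=4: revealed 1 new [(3,3)] -> total=2
Click 3 (0,0) count=0: revealed 4 new [(0,0) (0,1) (1,0) (1,1)] -> total=6
Click 4 (1,4) count=1: revealed 1 new [(1,4)] -> total=7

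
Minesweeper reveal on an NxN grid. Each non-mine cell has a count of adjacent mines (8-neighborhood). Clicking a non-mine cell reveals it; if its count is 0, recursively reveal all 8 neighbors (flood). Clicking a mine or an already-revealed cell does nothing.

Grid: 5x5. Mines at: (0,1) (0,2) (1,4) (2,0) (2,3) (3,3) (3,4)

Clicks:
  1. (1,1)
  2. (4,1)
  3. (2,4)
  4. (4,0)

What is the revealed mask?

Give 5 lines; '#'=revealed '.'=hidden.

Answer: .....
.#...
....#
###..
###..

Derivation:
Click 1 (1,1) count=3: revealed 1 new [(1,1)] -> total=1
Click 2 (4,1) count=0: revealed 6 new [(3,0) (3,1) (3,2) (4,0) (4,1) (4,2)] -> total=7
Click 3 (2,4) count=4: revealed 1 new [(2,4)] -> total=8
Click 4 (4,0) count=0: revealed 0 new [(none)] -> total=8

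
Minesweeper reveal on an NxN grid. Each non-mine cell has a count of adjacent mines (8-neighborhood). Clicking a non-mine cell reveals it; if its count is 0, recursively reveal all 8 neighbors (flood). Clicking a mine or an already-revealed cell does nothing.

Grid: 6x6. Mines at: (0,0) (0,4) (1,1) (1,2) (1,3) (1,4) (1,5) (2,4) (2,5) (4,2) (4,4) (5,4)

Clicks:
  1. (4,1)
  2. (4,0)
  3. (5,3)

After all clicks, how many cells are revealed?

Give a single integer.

Answer: 9

Derivation:
Click 1 (4,1) count=1: revealed 1 new [(4,1)] -> total=1
Click 2 (4,0) count=0: revealed 7 new [(2,0) (2,1) (3,0) (3,1) (4,0) (5,0) (5,1)] -> total=8
Click 3 (5,3) count=3: revealed 1 new [(5,3)] -> total=9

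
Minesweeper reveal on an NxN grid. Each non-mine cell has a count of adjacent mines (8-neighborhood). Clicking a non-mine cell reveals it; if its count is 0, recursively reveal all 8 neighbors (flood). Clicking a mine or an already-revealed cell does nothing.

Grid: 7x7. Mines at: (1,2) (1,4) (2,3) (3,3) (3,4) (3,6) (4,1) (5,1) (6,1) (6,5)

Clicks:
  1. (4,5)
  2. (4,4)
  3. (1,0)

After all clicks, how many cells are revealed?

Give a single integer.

Answer: 10

Derivation:
Click 1 (4,5) count=2: revealed 1 new [(4,5)] -> total=1
Click 2 (4,4) count=2: revealed 1 new [(4,4)] -> total=2
Click 3 (1,0) count=0: revealed 8 new [(0,0) (0,1) (1,0) (1,1) (2,0) (2,1) (3,0) (3,1)] -> total=10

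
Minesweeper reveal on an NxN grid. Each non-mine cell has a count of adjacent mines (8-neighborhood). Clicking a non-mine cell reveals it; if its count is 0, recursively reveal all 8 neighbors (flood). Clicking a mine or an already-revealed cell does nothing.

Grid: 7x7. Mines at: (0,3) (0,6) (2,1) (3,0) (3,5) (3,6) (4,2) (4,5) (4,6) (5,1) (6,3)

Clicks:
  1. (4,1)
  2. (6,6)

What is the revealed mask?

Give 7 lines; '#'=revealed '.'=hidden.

Answer: .......
.......
.......
.......
.#.....
....###
....###

Derivation:
Click 1 (4,1) count=3: revealed 1 new [(4,1)] -> total=1
Click 2 (6,6) count=0: revealed 6 new [(5,4) (5,5) (5,6) (6,4) (6,5) (6,6)] -> total=7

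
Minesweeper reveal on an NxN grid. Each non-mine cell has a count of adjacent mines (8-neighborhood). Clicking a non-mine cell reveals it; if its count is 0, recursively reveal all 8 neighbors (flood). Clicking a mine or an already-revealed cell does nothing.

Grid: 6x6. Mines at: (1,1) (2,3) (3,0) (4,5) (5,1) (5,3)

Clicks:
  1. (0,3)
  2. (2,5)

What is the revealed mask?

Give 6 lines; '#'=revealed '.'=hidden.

Click 1 (0,3) count=0: revealed 12 new [(0,2) (0,3) (0,4) (0,5) (1,2) (1,3) (1,4) (1,5) (2,4) (2,5) (3,4) (3,5)] -> total=12
Click 2 (2,5) count=0: revealed 0 new [(none)] -> total=12

Answer: ..####
..####
....##
....##
......
......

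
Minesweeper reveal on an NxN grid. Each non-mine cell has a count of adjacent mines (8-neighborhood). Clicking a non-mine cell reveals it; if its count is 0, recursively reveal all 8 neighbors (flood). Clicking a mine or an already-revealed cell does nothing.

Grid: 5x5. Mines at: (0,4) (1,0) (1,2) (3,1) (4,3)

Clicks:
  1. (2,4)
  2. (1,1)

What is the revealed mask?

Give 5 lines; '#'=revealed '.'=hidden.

Click 1 (2,4) count=0: revealed 6 new [(1,3) (1,4) (2,3) (2,4) (3,3) (3,4)] -> total=6
Click 2 (1,1) count=2: revealed 1 new [(1,1)] -> total=7

Answer: .....
.#.##
...##
...##
.....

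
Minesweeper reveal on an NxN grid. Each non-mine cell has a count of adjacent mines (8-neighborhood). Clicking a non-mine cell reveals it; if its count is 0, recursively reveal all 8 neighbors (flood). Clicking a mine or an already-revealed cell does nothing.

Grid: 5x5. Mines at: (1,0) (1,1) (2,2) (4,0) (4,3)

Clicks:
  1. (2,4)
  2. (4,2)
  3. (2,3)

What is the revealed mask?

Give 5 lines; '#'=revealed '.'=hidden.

Click 1 (2,4) count=0: revealed 10 new [(0,2) (0,3) (0,4) (1,2) (1,3) (1,4) (2,3) (2,4) (3,3) (3,4)] -> total=10
Click 2 (4,2) count=1: revealed 1 new [(4,2)] -> total=11
Click 3 (2,3) count=1: revealed 0 new [(none)] -> total=11

Answer: ..###
..###
...##
...##
..#..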